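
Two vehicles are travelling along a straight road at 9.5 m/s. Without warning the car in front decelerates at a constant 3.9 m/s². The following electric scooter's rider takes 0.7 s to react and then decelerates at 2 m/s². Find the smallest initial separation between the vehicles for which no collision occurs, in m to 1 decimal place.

Minimum gap ≈ 17.6 m

Leader travels v²/(2a_L) = 90.250 / 7.800 = 11.571 m before stopping.
Follower covers v·t_r = 9.5000 × 0.7 = 6.650 m while reacting, then v²/(2a_F) = 90.250 / 4.000 = 22.562 m while braking, for a total of 6.650 + 22.562 = 29.212 m.
Since a_F ≤ a_L and the follower starts braking later, the follower is never slower than the leader, so the closest approach is when both have stopped.
Minimum gap = 29.212 − 11.571 = 17.641 m.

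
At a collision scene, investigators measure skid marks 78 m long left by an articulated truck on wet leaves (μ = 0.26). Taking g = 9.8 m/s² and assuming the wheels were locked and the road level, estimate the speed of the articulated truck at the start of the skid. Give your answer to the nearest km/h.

Initial speed ≈ 72 km/h

Deceleration a = μg = 0.26 × 9.8 = 2.548 m/s².
v = √(2a·d) = √(2 × 2.548 × 78) = √397.488 = 19.9371 m/s.
= 19.9371 × 3.6 = 71.774 km/h.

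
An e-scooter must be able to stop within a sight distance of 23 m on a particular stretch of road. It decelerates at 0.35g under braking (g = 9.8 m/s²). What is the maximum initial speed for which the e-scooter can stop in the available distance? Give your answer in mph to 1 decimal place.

Maximum speed ≈ 28.1 mph

a = 0.35 × 9.8 = 3.430 m/s².
v²/(2a) = d ⇒ v = √(2 × 3.430 × 23) = √157.78 = 12.5611 m/s.
12.5611 m/s ÷ 0.44704 = 28.098 mph.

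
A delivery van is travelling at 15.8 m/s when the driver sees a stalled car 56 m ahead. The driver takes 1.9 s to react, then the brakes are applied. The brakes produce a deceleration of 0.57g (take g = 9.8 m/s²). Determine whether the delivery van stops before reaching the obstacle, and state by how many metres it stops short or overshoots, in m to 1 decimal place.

a = 0.57 × 9.8 = 5.586 m/s².
Reaction distance = 15.8000 × 1.9 = 30.020 m.
Braking distance = v²/(2a) = 249.640 / 11.172 = 22.345 m.
Total stopping distance = 30.020 + 22.345 = 52.365 m, vs 56 m available — it stops with 56 − 52.365 = 3.635 m to spare.

Yes — it stops 3.6 m short of the obstacle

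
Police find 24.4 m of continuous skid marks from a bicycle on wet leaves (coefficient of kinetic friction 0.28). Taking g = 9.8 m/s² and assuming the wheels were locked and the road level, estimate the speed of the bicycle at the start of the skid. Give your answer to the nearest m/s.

Deceleration a = μg = 0.28 × 9.8 = 2.744 m/s².
v = √(2a·d) = √(2 × 2.744 × 24.4) = √133.907 = 11.5718 m/s.

Initial speed ≈ 12 m/s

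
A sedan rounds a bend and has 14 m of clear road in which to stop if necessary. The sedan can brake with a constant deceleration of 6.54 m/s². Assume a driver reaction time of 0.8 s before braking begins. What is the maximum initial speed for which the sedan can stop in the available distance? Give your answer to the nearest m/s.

Stopping distance: v·t_r + v²/(2a) = 14 with t_r = 0.8 s and a = 6.540 m/s².
So v² + 10.464 v − 183.12 = 0.
Positive root: v = −a·t_r + √((a·t_r)² + 2a·d) = −5.232 + √(27.374 + 183.12) = 9.2764 m/s.

Maximum speed ≈ 9 m/s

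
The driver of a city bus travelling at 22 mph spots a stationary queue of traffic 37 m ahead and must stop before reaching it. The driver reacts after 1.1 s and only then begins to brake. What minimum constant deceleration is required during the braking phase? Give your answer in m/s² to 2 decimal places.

Required deceleration ≈ 1.85 m/s²

22 mph × 0.44704 = 9.8349 m/s.
Distance covered during reaction = 9.8349 × 1.1 = 10.818 m.
Distance available for braking: 37 − 10.818 = 26.182 m.
v² = 2a·d ⇒ a = v²/(2d) = 9.8349² / (2 × 26.182) = 96.725 / 52.364 = 1.8472 m/s².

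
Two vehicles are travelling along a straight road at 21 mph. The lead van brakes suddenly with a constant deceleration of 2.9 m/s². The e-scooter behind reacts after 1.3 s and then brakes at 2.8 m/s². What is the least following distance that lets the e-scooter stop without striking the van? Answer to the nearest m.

Minimum gap ≈ 13 m

21 mph × 0.44704 = 9.3878 m/s.
Leader travels v²/(2a_L) = 88.131 / 5.800 = 15.195 m before stopping.
Follower covers v·t_r = 9.3878 × 1.3 = 12.204 m while reacting, then v²/(2a_F) = 88.131 / 5.600 = 15.738 m while braking, for a total of 12.204 + 15.738 = 27.942 m.
Since a_F ≤ a_L and the follower starts braking later, the follower is never slower than the leader, so the closest approach is when both have stopped.
Minimum gap = 27.942 − 15.195 = 12.747 m.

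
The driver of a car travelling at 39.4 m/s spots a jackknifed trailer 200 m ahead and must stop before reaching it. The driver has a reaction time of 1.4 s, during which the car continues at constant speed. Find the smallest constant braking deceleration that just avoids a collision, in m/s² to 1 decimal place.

Required deceleration ≈ 5.4 m/s²

Distance covered during reaction = 39.4000 × 1.4 = 55.160 m.
Distance available for braking: 200 − 55.160 = 144.840 m.
v² = 2a·d ⇒ a = v²/(2d) = 39.4000² / (2 × 144.840) = 1552.360 / 289.680 = 5.3589 m/s².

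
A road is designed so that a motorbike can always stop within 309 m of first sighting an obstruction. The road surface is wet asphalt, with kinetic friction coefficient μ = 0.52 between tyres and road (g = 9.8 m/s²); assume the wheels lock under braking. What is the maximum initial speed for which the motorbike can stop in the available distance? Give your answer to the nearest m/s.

a = μg = 0.52 × 9.8 = 5.096 m/s².
v²/(2a) = d ⇒ v = √(2 × 5.096 × 309) = √3149.33 = 56.1189 m/s.

Maximum speed ≈ 56 m/s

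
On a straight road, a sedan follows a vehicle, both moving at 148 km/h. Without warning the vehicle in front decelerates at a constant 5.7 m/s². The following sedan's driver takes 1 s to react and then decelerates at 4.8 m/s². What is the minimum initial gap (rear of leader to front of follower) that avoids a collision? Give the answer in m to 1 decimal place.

148 km/h ÷ 3.6 = 41.1111 m/s.
Leader travels v²/(2a_L) = 1690.123 / 11.400 = 148.256 m before stopping.
Follower covers v·t_r = 41.1111 × 1 = 41.111 m while reacting, then v²/(2a_F) = 1690.123 / 9.600 = 176.054 m while braking, for a total of 41.111 + 176.054 = 217.165 m.
Since a_F ≤ a_L and the follower starts braking later, the follower is never slower than the leader, so the closest approach is when both have stopped.
Minimum gap = 217.165 − 148.256 = 68.909 m.

Minimum gap ≈ 68.9 m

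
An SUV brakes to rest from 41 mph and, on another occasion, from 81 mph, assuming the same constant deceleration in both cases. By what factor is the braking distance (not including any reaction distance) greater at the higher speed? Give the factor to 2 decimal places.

Factor ≈ 3.90

Braking distance d = v²/(2a), so with a fixed, d ∝ v².
Factor = (81/41)² = 1.9756² = 3.9030.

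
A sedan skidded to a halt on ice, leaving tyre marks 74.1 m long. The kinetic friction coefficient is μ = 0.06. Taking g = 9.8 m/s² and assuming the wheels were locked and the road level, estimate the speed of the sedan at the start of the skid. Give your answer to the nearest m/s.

Deceleration a = μg = 0.06 × 9.8 = 0.588 m/s².
v = √(2a·d) = √(2 × 0.588 × 74.1) = √87.142 = 9.3350 m/s.

Initial speed ≈ 9 m/s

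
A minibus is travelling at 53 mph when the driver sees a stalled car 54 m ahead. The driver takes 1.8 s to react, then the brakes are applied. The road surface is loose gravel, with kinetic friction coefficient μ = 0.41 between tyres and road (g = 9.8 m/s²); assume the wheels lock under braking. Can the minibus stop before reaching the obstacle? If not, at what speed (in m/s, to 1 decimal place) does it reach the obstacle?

53 mph × 0.44704 = 23.6931 m/s.
a = μg = 0.41 × 9.8 = 4.018 m/s².
Reaction distance = 23.6931 × 1.8 = 42.648 m.
Braking distance needed to stop: v²/(2a) = 561.363 / 8.036 = 69.856 m, so total needed = 42.648 + 69.856 = 112.504 m > 54 m — it cannot stop.
Distance remaining when braking begins: 54 − 42.648 = 11.352 m.
v² = v₀² − 2a·d = 561.363 − 2 × 4.018 × 11.352 = 470.138 m²/s².
v = √470.138 = 21.683 m/s.

No — it strikes the obstacle at 21.7 m/s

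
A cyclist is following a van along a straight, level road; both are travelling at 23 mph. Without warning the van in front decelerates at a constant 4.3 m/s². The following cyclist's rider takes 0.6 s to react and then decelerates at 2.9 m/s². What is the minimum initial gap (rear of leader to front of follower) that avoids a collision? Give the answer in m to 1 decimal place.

Minimum gap ≈ 12.1 m

23 mph × 0.44704 = 10.2819 m/s.
Leader travels v²/(2a_L) = 105.717 / 8.600 = 12.293 m before stopping.
Follower covers v·t_r = 10.2819 × 0.6 = 6.169 m while reacting, then v²/(2a_F) = 105.717 / 5.800 = 18.227 m while braking, for a total of 6.169 + 18.227 = 24.396 m.
Since a_F ≤ a_L and the follower starts braking later, the follower is never slower than the leader, so the closest approach is when both have stopped.
Minimum gap = 24.396 − 12.293 = 12.103 m.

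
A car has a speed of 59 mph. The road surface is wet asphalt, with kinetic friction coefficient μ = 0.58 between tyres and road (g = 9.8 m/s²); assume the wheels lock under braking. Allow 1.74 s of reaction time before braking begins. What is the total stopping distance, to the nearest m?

Total stopping distance ≈ 107 m

59 mph × 0.44704 = 26.3754 m/s.
a = μg = 0.58 × 9.8 = 5.684 m/s².
Reaction distance = v·t_r = 26.3754 × 1.74 = 45.893 m.
Braking distance = v²/(2a) = 26.3754² / (2 × 5.684) = 695.662 / 11.368 = 61.195 m.
Total = 45.893 + 61.195 = 107.088 m.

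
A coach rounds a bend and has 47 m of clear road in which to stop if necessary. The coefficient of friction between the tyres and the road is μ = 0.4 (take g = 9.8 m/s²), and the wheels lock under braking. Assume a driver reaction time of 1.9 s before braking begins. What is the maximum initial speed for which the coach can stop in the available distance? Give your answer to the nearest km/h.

Maximum speed ≈ 47 km/h

a = μg = 0.4 × 9.8 = 3.920 m/s².
Stopping distance: v·t_r + v²/(2a) = 47 with t_r = 1.9 s and a = 3.920 m/s².
So v² + 14.896 v − 368.48 = 0.
Positive root: v = −a·t_r + √((a·t_r)² + 2a·d) = −7.448 + √(55.473 + 368.48) = 13.1421 m/s.
13.1421 m/s × 3.6 = 47.312 km/h.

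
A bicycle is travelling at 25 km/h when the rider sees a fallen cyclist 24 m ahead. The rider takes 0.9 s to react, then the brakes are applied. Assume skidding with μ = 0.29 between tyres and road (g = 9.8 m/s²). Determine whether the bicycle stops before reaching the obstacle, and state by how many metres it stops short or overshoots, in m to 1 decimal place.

25 km/h ÷ 3.6 = 6.9444 m/s.
a = μg = 0.29 × 9.8 = 2.842 m/s².
Reaction distance = 6.9444 × 0.9 = 6.250 m.
Braking distance = v²/(2a) = 48.225 / 5.684 = 8.484 m.
Total stopping distance = 6.250 + 8.484 = 14.734 m, vs 24 m available — it stops with 24 − 14.734 = 9.266 m to spare.

Yes — it stops 9.3 m short of the obstacle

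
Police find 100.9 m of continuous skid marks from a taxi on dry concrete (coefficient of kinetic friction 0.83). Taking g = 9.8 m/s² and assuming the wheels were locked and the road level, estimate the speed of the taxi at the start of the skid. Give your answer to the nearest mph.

Initial speed ≈ 91 mph

Deceleration a = μg = 0.83 × 9.8 = 8.134 m/s².
v = √(2a·d) = √(2 × 8.134 × 100.9) = √1641.441 = 40.5147 m/s.
= 40.5147 ÷ 0.44704 = 90.629 mph.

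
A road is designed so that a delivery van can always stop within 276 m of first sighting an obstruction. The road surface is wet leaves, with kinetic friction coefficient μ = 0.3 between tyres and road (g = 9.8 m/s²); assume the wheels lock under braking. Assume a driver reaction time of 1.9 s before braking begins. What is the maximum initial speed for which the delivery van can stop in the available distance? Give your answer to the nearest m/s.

a = μg = 0.3 × 9.8 = 2.940 m/s².
Stopping distance: v·t_r + v²/(2a) = 276 with t_r = 1.9 s and a = 2.940 m/s².
So v² + 11.172 v − 1622.88 = 0.
Positive root: v = −a·t_r + √((a·t_r)² + 2a·d) = −5.586 + √(31.203 + 1622.88) = 35.0844 m/s.

Maximum speed ≈ 35 m/s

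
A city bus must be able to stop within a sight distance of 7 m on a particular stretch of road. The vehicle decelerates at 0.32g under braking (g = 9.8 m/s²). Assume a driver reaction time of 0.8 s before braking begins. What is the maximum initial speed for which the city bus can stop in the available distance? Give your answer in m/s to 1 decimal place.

Maximum speed ≈ 4.6 m/s

a = 0.32 × 9.8 = 3.136 m/s².
Stopping distance: v·t_r + v²/(2a) = 7 with t_r = 0.8 s and a = 3.136 m/s².
So v² + 5.018 v − 43.90 = 0.
Positive root: v = −a·t_r + √((a·t_r)² + 2a·d) = −2.509 + √(6.295 + 43.90) = 4.5758 m/s.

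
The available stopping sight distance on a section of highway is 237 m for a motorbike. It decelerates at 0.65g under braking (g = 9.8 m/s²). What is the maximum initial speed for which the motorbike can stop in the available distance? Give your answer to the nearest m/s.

a = 0.65 × 9.8 = 6.370 m/s².
v²/(2a) = d ⇒ v = √(2 × 6.370 × 237) = √3019.38 = 54.9489 m/s.

Maximum speed ≈ 55 m/s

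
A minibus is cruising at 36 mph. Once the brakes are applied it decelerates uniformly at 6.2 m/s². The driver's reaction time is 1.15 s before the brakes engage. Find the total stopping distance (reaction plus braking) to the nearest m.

Total stopping distance ≈ 39 m

36 mph × 0.44704 = 16.0934 m/s.
Reaction distance = v·t_r = 16.0934 × 1.15 = 18.507 m.
Braking distance = v²/(2a) = 16.0934² / (2 × 6.200) = 258.998 / 12.400 = 20.887 m.
Total = 18.507 + 20.887 = 39.394 m.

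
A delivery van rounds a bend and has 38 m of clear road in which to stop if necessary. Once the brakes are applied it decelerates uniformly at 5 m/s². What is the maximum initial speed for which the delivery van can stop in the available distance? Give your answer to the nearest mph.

Maximum speed ≈ 44 mph

v²/(2a) = d ⇒ v = √(2 × 5.000 × 38) = √380.00 = 19.4936 m/s.
19.4936 m/s ÷ 0.44704 = 43.606 mph.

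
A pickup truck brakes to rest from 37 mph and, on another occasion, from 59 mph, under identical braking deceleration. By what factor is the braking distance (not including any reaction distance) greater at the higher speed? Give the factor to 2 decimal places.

Factor ≈ 2.54

Braking distance d = v²/(2a), so with a fixed, d ∝ v².
Factor = (59/37)² = 1.5946² = 2.5427.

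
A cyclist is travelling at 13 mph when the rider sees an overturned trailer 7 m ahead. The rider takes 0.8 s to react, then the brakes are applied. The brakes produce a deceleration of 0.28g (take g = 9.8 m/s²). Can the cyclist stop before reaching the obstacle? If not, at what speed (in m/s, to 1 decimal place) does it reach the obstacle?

No — it strikes the obstacle at 4.6 m/s

13 mph × 0.44704 = 5.8115 m/s.
a = 0.28 × 9.8 = 2.744 m/s².
Reaction distance = 5.8115 × 0.8 = 4.649 m.
Braking distance needed to stop: v²/(2a) = 33.774 / 5.488 = 6.154 m, so total needed = 4.649 + 6.154 = 10.803 m > 7 m — it cannot stop.
Distance remaining when braking begins: 7 − 4.649 = 2.351 m.
v² = v₀² − 2a·d = 33.774 − 2 × 2.744 × 2.351 = 20.872 m²/s².
v = √20.872 = 4.569 m/s.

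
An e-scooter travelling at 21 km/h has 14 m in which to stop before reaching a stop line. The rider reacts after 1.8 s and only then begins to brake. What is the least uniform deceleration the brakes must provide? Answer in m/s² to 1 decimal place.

Required deceleration ≈ 4.9 m/s²

21 km/h ÷ 3.6 = 5.8333 m/s.
Distance covered during reaction = 5.8333 × 1.8 = 10.500 m.
Distance available for braking: 14 − 10.500 = 3.500 m.
v² = 2a·d ⇒ a = v²/(2d) = 5.8333² / (2 × 3.500) = 34.027 / 7.000 = 4.8610 m/s².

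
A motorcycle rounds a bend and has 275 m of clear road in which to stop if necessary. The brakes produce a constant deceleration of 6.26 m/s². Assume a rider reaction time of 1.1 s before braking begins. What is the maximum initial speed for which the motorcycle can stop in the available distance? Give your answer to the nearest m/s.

Stopping distance: v·t_r + v²/(2a) = 275 with t_r = 1.1 s and a = 6.260 m/s².
So v² + 13.772 v − 3443.00 = 0.
Positive root: v = −a·t_r + √((a·t_r)² + 2a·d) = −6.886 + √(47.417 + 3443.00) = 52.1938 m/s.

Maximum speed ≈ 52 m/s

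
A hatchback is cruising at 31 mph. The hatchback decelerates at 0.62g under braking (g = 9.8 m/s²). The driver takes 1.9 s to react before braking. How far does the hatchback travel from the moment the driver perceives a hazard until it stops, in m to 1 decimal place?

31 mph × 0.44704 = 13.8582 m/s.
a = 0.62 × 9.8 = 6.076 m/s².
Reaction distance = v·t_r = 13.8582 × 1.9 = 26.331 m.
Braking distance = v²/(2a) = 13.8582² / (2 × 6.076) = 192.050 / 12.152 = 15.804 m.
Total = 26.331 + 15.804 = 42.135 m.

Total stopping distance ≈ 42.1 m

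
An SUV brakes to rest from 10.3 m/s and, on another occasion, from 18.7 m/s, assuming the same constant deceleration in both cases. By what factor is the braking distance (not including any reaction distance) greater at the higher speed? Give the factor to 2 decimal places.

Braking distance d = v²/(2a), so with a fixed, d ∝ v².
Factor = (18.7/10.3)² = 1.8155² = 3.2960.

Factor ≈ 3.30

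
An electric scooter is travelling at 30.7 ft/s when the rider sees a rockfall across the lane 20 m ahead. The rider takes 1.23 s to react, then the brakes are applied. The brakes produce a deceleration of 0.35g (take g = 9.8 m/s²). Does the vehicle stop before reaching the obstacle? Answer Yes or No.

No

30.7 ft/s × 0.3048 = 9.3574 m/s.
a = 0.35 × 9.8 = 3.430 m/s².
Reaction distance = 9.3574 × 1.23 = 11.510 m.
Braking distance = v²/(2a) = 87.561 / 6.860 = 12.764 m.
Total stopping distance = 11.510 + 12.764 = 24.274 m, vs 20 m available — it cannot stop in time and overshoots by 24.274 − 20 = 4.274 m.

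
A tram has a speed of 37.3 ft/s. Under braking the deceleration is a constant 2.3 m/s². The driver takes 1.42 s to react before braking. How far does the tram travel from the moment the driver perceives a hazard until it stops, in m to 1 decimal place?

37.3 ft/s × 0.3048 = 11.3690 m/s.
Reaction distance = v·t_r = 11.3690 × 1.42 = 16.144 m.
Braking distance = v²/(2a) = 11.3690² / (2 × 2.300) = 129.254 / 4.600 = 28.099 m.
Total = 16.144 + 28.099 = 44.243 m.

Total stopping distance ≈ 44.2 m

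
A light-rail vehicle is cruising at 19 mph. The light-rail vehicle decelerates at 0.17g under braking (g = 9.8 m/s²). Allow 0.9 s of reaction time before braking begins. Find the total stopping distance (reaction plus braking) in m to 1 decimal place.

Total stopping distance ≈ 29.3 m

19 mph × 0.44704 = 8.4938 m/s.
a = 0.17 × 9.8 = 1.666 m/s².
Reaction distance = v·t_r = 8.4938 × 0.9 = 7.644 m.
Braking distance = v²/(2a) = 8.4938² / (2 × 1.666) = 72.145 / 3.332 = 21.652 m.
Total = 7.644 + 21.652 = 29.296 m.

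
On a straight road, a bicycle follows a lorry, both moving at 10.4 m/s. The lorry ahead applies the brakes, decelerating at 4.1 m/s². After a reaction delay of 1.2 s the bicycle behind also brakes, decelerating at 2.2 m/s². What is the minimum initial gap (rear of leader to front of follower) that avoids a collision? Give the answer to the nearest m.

Minimum gap ≈ 24 m

Leader travels v²/(2a_L) = 108.160 / 8.200 = 13.190 m before stopping.
Follower covers v·t_r = 10.4000 × 1.2 = 12.480 m while reacting, then v²/(2a_F) = 108.160 / 4.400 = 24.582 m while braking, for a total of 12.480 + 24.582 = 37.062 m.
Since a_F ≤ a_L and the follower starts braking later, the follower is never slower than the leader, so the closest approach is when both have stopped.
Minimum gap = 37.062 − 13.190 = 23.872 m.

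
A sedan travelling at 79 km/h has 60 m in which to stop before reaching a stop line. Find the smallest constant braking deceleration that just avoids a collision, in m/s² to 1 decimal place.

79 km/h ÷ 3.6 = 21.9444 m/s.
v² = 2a·d ⇒ a = v²/(2d) = 21.9444² / (2 × 60.000) = 481.557 / 120.000 = 4.0130 m/s².

Required deceleration ≈ 4.0 m/s²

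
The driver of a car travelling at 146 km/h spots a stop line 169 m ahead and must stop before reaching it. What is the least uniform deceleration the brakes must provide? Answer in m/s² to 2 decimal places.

Required deceleration ≈ 4.87 m/s²

146 km/h ÷ 3.6 = 40.5556 m/s.
v² = 2a·d ⇒ a = v²/(2d) = 40.5556² / (2 × 169.000) = 1644.757 / 338.000 = 4.8661 m/s².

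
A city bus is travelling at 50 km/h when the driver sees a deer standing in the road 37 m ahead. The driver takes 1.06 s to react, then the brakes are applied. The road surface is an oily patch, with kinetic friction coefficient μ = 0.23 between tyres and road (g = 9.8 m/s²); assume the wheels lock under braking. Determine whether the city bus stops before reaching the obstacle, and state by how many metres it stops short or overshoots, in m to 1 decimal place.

50 km/h ÷ 3.6 = 13.8889 m/s.
a = μg = 0.23 × 9.8 = 2.254 m/s².
Reaction distance = 13.8889 × 1.06 = 14.722 m.
Braking distance = v²/(2a) = 192.902 / 4.508 = 42.791 m.
Total stopping distance = 14.722 + 42.791 = 57.513 m, vs 37 m available — it cannot stop in time and overshoots by 57.513 − 37 = 20.513 m.

No — it overshoots by 20.5 m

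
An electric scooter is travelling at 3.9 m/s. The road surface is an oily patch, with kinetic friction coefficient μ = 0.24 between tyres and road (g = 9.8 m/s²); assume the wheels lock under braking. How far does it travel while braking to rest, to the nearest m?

a = μg = 0.24 × 9.8 = 2.352 m/s².
Braking distance = v²/(2a) = 3.9000² / (2 × 2.352) = 15.210 / 4.704 = 3.233 m.

Braking distance ≈ 3 m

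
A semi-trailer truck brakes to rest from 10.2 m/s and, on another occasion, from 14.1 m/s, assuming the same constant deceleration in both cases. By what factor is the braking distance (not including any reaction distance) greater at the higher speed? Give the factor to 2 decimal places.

Braking distance d = v²/(2a), so with a fixed, d ∝ v².
Factor = (14.1/10.2)² = 1.3824² = 1.9110.

Factor ≈ 1.91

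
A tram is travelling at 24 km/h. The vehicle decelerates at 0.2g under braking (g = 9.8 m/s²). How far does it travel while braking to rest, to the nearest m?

Braking distance ≈ 11 m

24 km/h ÷ 3.6 = 6.6667 m/s.
a = 0.2 × 9.8 = 1.960 m/s².
Braking distance = v²/(2a) = 6.6667² / (2 × 1.960) = 44.445 / 3.920 = 11.338 m.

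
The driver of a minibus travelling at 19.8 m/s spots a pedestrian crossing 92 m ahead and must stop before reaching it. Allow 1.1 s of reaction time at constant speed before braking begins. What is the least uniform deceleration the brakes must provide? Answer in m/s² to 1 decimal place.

Required deceleration ≈ 2.8 m/s²

Distance covered during reaction = 19.8000 × 1.1 = 21.780 m.
Distance available for braking: 92 − 21.780 = 70.220 m.
v² = 2a·d ⇒ a = v²/(2d) = 19.8000² / (2 × 70.220) = 392.040 / 140.440 = 2.7915 m/s².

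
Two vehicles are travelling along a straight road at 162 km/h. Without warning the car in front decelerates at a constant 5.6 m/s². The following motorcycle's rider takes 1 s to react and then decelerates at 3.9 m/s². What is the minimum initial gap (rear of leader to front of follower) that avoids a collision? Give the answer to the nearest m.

Minimum gap ≈ 124 m

162 km/h ÷ 3.6 = 45.0000 m/s.
Leader travels v²/(2a_L) = 2025.000 / 11.200 = 180.804 m before stopping.
Follower covers v·t_r = 45.0000 × 1 = 45.000 m while reacting, then v²/(2a_F) = 2025.000 / 7.800 = 259.615 m while braking, for a total of 45.000 + 259.615 = 304.615 m.
Since a_F ≤ a_L and the follower starts braking later, the follower is never slower than the leader, so the closest approach is when both have stopped.
Minimum gap = 304.615 − 180.804 = 123.811 m.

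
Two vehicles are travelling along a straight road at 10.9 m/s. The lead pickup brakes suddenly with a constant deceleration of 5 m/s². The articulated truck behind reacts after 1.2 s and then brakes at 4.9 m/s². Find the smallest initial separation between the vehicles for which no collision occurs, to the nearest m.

Minimum gap ≈ 13 m

Leader travels v²/(2a_L) = 118.810 / 10.000 = 11.881 m before stopping.
Follower covers v·t_r = 10.9000 × 1.2 = 13.080 m while reacting, then v²/(2a_F) = 118.810 / 9.800 = 12.123 m while braking, for a total of 13.080 + 12.123 = 25.203 m.
Since a_F ≤ a_L and the follower starts braking later, the follower is never slower than the leader, so the closest approach is when both have stopped.
Minimum gap = 25.203 − 11.881 = 13.322 m.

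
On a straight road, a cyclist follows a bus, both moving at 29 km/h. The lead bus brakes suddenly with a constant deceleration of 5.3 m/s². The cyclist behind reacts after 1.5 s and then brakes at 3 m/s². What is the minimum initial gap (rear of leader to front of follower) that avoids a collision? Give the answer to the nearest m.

Minimum gap ≈ 17 m

29 km/h ÷ 3.6 = 8.0556 m/s.
Leader travels v²/(2a_L) = 64.893 / 10.600 = 6.122 m before stopping.
Follower covers v·t_r = 8.0556 × 1.5 = 12.083 m while reacting, then v²/(2a_F) = 64.893 / 6.000 = 10.816 m while braking, for a total of 12.083 + 10.816 = 22.899 m.
Since a_F ≤ a_L and the follower starts braking later, the follower is never slower than the leader, so the closest approach is when both have stopped.
Minimum gap = 22.899 − 6.122 = 16.777 m.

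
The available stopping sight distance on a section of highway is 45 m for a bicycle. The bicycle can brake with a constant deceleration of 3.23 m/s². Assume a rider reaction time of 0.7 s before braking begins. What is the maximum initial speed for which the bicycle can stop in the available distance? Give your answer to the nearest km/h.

Maximum speed ≈ 54 km/h

Stopping distance: v·t_r + v²/(2a) = 45 with t_r = 0.7 s and a = 3.230 m/s².
So v² + 4.522 v − 290.70 = 0.
Positive root: v = −a·t_r + √((a·t_r)² + 2a·d) = −2.261 + √(5.112 + 290.70) = 14.9382 m/s.
14.9382 m/s × 3.6 = 53.778 km/h.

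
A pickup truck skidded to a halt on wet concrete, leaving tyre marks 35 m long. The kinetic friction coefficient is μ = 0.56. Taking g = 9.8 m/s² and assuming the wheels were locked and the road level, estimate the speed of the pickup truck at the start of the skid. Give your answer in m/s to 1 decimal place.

Initial speed ≈ 19.6 m/s

Deceleration a = μg = 0.56 × 9.8 = 5.488 m/s².
v = √(2a·d) = √(2 × 5.488 × 35) = √384.160 = 19.6000 m/s.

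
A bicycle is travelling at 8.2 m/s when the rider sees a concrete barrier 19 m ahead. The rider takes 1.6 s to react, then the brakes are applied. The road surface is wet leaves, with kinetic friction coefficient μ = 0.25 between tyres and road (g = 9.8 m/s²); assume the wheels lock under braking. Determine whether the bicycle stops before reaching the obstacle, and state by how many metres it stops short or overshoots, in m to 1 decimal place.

a = μg = 0.25 × 9.8 = 2.450 m/s².
Reaction distance = 8.2000 × 1.6 = 13.120 m.
Braking distance = v²/(2a) = 67.240 / 4.900 = 13.722 m.
Total stopping distance = 13.120 + 13.722 = 26.842 m, vs 19 m available — it cannot stop in time and overshoots by 26.842 − 19 = 7.842 m.

No — it overshoots by 7.8 m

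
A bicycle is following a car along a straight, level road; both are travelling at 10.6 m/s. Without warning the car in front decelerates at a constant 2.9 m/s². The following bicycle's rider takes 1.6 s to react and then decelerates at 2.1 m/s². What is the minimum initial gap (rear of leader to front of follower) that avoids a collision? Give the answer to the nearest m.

Minimum gap ≈ 24 m

Leader travels v²/(2a_L) = 112.360 / 5.800 = 19.372 m before stopping.
Follower covers v·t_r = 10.6000 × 1.6 = 16.960 m while reacting, then v²/(2a_F) = 112.360 / 4.200 = 26.752 m while braking, for a total of 16.960 + 26.752 = 43.712 m.
Since a_F ≤ a_L and the follower starts braking later, the follower is never slower than the leader, so the closest approach is when both have stopped.
Minimum gap = 43.712 − 19.372 = 24.340 m.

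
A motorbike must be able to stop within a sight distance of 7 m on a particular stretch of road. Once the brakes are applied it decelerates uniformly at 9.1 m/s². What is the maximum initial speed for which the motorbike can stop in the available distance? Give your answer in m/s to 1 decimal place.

v²/(2a) = d ⇒ v = √(2 × 9.100 × 7) = √127.40 = 11.2872 m/s.

Maximum speed ≈ 11.3 m/s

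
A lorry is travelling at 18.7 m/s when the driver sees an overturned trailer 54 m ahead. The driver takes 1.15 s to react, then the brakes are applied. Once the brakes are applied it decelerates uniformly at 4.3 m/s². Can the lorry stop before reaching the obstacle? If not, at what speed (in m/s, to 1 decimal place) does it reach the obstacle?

No — it strikes the obstacle at 8.4 m/s

Reaction distance = 18.7000 × 1.15 = 21.505 m.
Braking distance needed to stop: v²/(2a) = 349.690 / 8.600 = 40.662 m, so total needed = 21.505 + 40.662 = 62.167 m > 54 m — it cannot stop.
Distance remaining when braking begins: 54 − 21.505 = 32.495 m.
v² = v₀² − 2a·d = 349.690 − 2 × 4.300 × 32.495 = 70.233 m²/s².
v = √70.233 = 8.381 m/s.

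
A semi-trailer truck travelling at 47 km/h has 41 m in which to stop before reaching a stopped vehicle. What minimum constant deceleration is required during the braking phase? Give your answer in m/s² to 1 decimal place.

47 km/h ÷ 3.6 = 13.0556 m/s.
v² = 2a·d ⇒ a = v²/(2d) = 13.0556² / (2 × 41.000) = 170.449 / 82.000 = 2.0786 m/s².

Required deceleration ≈ 2.1 m/s²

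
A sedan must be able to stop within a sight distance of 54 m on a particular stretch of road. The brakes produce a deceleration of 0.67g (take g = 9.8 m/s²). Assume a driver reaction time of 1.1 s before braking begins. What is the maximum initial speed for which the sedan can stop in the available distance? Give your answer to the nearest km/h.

Maximum speed ≈ 73 km/h

a = 0.67 × 9.8 = 6.566 m/s².
Stopping distance: v·t_r + v²/(2a) = 54 with t_r = 1.1 s and a = 6.566 m/s².
So v² + 14.445 v − 709.13 = 0.
Positive root: v = −a·t_r + √((a·t_r)² + 2a·d) = −7.223 + √(52.172 + 709.13) = 20.3687 m/s.
20.3687 m/s × 3.6 = 73.327 km/h.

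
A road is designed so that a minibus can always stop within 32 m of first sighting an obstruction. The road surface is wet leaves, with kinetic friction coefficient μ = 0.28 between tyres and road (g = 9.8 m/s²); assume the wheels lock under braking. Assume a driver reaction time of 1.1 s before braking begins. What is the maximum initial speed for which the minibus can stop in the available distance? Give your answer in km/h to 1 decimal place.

Maximum speed ≈ 38.1 km/h

a = μg = 0.28 × 9.8 = 2.744 m/s².
Stopping distance: v·t_r + v²/(2a) = 32 with t_r = 1.1 s and a = 2.744 m/s².
So v² + 6.037 v − 175.62 = 0.
Positive root: v = −a·t_r + √((a·t_r)² + 2a·d) = −3.018 + √(9.108 + 175.62) = 10.5735 m/s.
10.5735 m/s × 3.6 = 38.065 km/h.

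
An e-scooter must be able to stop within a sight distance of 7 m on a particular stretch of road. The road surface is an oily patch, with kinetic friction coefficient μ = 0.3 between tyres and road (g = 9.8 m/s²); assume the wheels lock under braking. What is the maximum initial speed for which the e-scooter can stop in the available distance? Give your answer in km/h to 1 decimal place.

a = μg = 0.3 × 9.8 = 2.940 m/s².
v²/(2a) = d ⇒ v = √(2 × 2.940 × 7) = √41.16 = 6.4156 m/s.
6.4156 m/s × 3.6 = 23.096 km/h.

Maximum speed ≈ 23.1 km/h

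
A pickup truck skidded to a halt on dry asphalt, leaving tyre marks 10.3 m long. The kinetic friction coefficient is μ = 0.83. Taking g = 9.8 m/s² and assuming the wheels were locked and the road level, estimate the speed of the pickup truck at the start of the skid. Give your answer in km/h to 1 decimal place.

Initial speed ≈ 46.6 km/h

Deceleration a = μg = 0.83 × 9.8 = 8.134 m/s².
v = √(2a·d) = √(2 × 8.134 × 10.3) = √167.560 = 12.9445 m/s.
= 12.9445 × 3.6 = 46.600 km/h.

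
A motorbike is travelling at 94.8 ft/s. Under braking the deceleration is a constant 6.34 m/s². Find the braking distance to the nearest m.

Braking distance ≈ 66 m

94.8 ft/s × 0.3048 = 28.8950 m/s.
Braking distance = v²/(2a) = 28.8950² / (2 × 6.340) = 834.921 / 12.680 = 65.846 m.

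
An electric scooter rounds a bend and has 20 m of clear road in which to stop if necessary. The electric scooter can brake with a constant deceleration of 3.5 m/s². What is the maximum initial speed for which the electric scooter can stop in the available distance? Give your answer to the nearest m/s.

Maximum speed ≈ 12 m/s

v²/(2a) = d ⇒ v = √(2 × 3.500 × 20) = √140.00 = 11.8322 m/s.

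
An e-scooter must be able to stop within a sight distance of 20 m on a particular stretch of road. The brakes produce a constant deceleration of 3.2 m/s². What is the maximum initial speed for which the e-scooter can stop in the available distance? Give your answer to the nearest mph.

Maximum speed ≈ 25 mph

v²/(2a) = d ⇒ v = √(2 × 3.200 × 20) = √128.00 = 11.3137 m/s.
11.3137 m/s ÷ 0.44704 = 25.308 mph.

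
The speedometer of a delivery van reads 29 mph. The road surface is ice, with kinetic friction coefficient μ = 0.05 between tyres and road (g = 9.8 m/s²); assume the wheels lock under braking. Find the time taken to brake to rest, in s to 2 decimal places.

29 mph × 0.44704 = 12.9642 m/s.
a = μg = 0.05 × 9.8 = 0.490 m/s².
Braking time = v/a = 12.9642 / 0.490 = 26.458 s.

Braking time ≈ 26.46 s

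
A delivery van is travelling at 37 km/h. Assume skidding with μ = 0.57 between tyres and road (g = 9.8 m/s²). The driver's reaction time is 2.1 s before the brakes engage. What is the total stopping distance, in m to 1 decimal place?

37 km/h ÷ 3.6 = 10.2778 m/s.
a = μg = 0.57 × 9.8 = 5.586 m/s².
Reaction distance = v·t_r = 10.2778 × 2.1 = 21.583 m.
Braking distance = v²/(2a) = 10.2778² / (2 × 5.586) = 105.633 / 11.172 = 9.455 m.
Total = 21.583 + 9.455 = 31.038 m.

Total stopping distance ≈ 31.0 m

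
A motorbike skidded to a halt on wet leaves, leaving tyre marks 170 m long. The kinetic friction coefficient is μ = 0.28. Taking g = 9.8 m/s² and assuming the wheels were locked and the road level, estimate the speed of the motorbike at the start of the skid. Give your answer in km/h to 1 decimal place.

Deceleration a = μg = 0.28 × 9.8 = 2.744 m/s².
v = √(2a·d) = √(2 × 2.744 × 170) = √932.960 = 30.5444 m/s.
= 30.5444 × 3.6 = 109.960 km/h.

Initial speed ≈ 110.0 km/h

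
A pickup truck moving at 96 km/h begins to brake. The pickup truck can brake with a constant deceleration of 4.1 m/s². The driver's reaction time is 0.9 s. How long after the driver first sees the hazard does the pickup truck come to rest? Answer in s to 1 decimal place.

Total time ≈ 7.4 s

96 km/h ÷ 3.6 = 26.6667 m/s.
Braking time = v/a = 26.6667 / 4.100 = 6.504 s.
Total = 0.9 + 6.504 = 7.404 s.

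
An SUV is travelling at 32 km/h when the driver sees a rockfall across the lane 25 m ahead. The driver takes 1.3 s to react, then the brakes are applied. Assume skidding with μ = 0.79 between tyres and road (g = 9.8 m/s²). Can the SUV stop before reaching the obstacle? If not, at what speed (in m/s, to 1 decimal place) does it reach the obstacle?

32 km/h ÷ 3.6 = 8.8889 m/s.
a = μg = 0.79 × 9.8 = 7.742 m/s².
Reaction distance = 8.8889 × 1.3 = 11.556 m.
Braking distance = v²/(2a) = 79.013 / 15.484 = 5.103 m.
Total stopping distance = 11.556 + 5.103 = 16.659 m, vs 25 m available — it stops with 25 − 16.659 = 8.341 m to spare.

Yes — it stops about 8.3 m short of the obstacle, so it never reaches it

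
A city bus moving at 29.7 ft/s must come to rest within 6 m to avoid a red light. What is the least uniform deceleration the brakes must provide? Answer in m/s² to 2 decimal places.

29.7 ft/s × 0.3048 = 9.0526 m/s.
v² = 2a·d ⇒ a = v²/(2d) = 9.0526² / (2 × 6.000) = 81.950 / 12.000 = 6.8292 m/s².

Required deceleration ≈ 6.83 m/s²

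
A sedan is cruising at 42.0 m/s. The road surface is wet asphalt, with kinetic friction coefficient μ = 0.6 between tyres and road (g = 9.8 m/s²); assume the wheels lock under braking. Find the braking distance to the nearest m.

Braking distance ≈ 150 m

a = μg = 0.6 × 9.8 = 5.880 m/s².
Braking distance = v²/(2a) = 42.0000² / (2 × 5.880) = 1764.000 / 11.760 = 150.000 m.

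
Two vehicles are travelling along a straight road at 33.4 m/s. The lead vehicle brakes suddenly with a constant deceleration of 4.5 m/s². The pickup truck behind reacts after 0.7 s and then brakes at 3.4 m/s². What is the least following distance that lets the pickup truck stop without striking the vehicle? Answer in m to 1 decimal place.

Leader travels v²/(2a_L) = 1115.560 / 9.000 = 123.951 m before stopping.
Follower covers v·t_r = 33.4000 × 0.7 = 23.380 m while reacting, then v²/(2a_F) = 1115.560 / 6.800 = 164.053 m while braking, for a total of 23.380 + 164.053 = 187.433 m.
Since a_F ≤ a_L and the follower starts braking later, the follower is never slower than the leader, so the closest approach is when both have stopped.
Minimum gap = 187.433 − 123.951 = 63.482 m.

Minimum gap ≈ 63.5 m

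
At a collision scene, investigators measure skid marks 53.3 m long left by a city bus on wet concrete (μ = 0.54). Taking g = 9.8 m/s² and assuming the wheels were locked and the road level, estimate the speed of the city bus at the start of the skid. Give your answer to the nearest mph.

Deceleration a = μg = 0.54 × 9.8 = 5.292 m/s².
v = √(2a·d) = √(2 × 5.292 × 53.3) = √564.127 = 23.7514 m/s.
= 23.7514 ÷ 0.44704 = 53.130 mph.

Initial speed ≈ 53 mph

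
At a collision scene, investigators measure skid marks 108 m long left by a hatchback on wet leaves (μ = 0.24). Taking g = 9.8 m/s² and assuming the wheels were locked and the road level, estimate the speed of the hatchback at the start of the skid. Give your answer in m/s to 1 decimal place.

Initial speed ≈ 22.5 m/s

Deceleration a = μg = 0.24 × 9.8 = 2.352 m/s².
v = √(2a·d) = √(2 × 2.352 × 108) = √508.032 = 22.5396 m/s.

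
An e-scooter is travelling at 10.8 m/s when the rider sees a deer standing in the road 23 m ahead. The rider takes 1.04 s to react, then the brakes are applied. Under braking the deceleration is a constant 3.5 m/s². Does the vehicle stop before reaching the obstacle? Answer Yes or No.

Reaction distance = 10.8000 × 1.04 = 11.232 m.
Braking distance = v²/(2a) = 116.640 / 7.000 = 16.663 m.
Total stopping distance = 11.232 + 16.663 = 27.895 m, vs 23 m available — it cannot stop in time and overshoots by 27.895 − 23 = 4.895 m.

No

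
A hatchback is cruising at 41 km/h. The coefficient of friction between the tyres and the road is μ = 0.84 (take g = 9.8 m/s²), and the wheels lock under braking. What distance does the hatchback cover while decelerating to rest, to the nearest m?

Braking distance ≈ 8 m

41 km/h ÷ 3.6 = 11.3889 m/s.
a = μg = 0.84 × 9.8 = 8.232 m/s².
Braking distance = v²/(2a) = 11.3889² / (2 × 8.232) = 129.707 / 16.464 = 7.878 m.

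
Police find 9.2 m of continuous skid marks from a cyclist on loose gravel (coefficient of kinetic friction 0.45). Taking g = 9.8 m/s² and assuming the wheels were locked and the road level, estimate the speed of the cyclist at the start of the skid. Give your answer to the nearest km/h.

Deceleration a = μg = 0.45 × 9.8 = 4.410 m/s².
v = √(2a·d) = √(2 × 4.410 × 9.2) = √81.144 = 9.0080 m/s.
= 9.0080 × 3.6 = 32.429 km/h.

Initial speed ≈ 32 km/h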